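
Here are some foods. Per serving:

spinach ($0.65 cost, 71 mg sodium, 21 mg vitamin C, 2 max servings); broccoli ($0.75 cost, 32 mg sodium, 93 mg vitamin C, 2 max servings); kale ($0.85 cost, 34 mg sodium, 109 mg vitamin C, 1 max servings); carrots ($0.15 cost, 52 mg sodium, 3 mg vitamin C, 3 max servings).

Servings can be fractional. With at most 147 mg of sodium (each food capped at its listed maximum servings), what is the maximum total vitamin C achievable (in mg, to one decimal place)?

309.5 mg

Vitamin C per mg sodium: kale 3.206, broccoli 2.906, spinach 0.2958, carrots 0.05769.
Take 1 serving of kale: uses 34 mg sodium, +109.0 mg vitamin C (running total 109.0 mg).
Take 2 servings of broccoli: uses 64 mg sodium, +186.0 mg vitamin C (running total 295.0 mg).
Take 0.6901 servings of spinach: uses 49 mg sodium, +14.5 mg vitamin C (running total 309.5 mg).
Greedy by best ratio exhausts the sodium allowance optimally: 309.5 mg.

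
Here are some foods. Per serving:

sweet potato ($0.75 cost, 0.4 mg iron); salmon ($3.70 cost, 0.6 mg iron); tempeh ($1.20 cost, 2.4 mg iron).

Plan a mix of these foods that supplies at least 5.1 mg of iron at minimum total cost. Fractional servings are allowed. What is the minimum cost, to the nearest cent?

$2.55

Cost per mg of iron: tempeh $0.5000, sweet potato $1.8750, salmon $6.1667.
With no serving limits, use only tempeh: 5.1 mg / 2.4 mg = 2.125 servings × $1.20 = $2.55.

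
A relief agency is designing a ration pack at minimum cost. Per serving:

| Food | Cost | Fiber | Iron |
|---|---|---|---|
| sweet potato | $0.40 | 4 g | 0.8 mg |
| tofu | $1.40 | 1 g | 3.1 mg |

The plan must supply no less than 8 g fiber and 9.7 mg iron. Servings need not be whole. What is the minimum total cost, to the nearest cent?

With two linear requirements the optimum uses one or two foods; enumerate the corners.
sweet potato only: max(8/4, 9.7/0.8) = 12.12 servings → $4.85.
tofu only: max(8/1, 9.7/3.1) = 8 servings → $11.20.
sweet potato + tofu with both tight: 1.302 servings and 2.793 servings → $4.43.
The minimum over all feasible corners is $4.43.

$4.43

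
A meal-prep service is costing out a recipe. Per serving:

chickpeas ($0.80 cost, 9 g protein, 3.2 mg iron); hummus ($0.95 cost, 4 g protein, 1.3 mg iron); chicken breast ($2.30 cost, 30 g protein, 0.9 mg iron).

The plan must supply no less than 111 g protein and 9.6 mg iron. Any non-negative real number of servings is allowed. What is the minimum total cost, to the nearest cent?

Compare the cost at each extreme point of the feasible region.
chickpeas only: max(111/9, 9.6/3.2) = 12.33 servings → $9.87.
hummus only: max(111/4, 9.6/1.3) = 27.75 servings → $26.36.
chicken breast only: max(111/30, 9.6/0.9) = 10.67 servings → $24.53.
chickpeas + hummus with both targets exact would need a negative amount; discard.
chickpeas + chicken breast with both tight: 2.14 servings and 3.058 servings → $8.75.
hummus + chicken breast with both tight: 5.314 servings and 2.992 servings → $11.93.
The minimum over all feasible corners is $8.75.

$8.75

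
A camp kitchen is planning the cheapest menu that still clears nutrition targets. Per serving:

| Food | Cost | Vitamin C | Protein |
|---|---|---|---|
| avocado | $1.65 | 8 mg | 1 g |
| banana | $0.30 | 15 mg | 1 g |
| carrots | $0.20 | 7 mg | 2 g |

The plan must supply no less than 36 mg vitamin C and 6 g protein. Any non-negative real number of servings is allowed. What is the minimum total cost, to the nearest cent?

Minimising a linear cost over {vitamin C ≥ 36, protein ≥ 6, servings ≥ 0} — the optimum is at a vertex, using one or two foods.
avocado only: max(36/8, 6/1) = 6 servings → $9.90.
banana only: max(36/15, 6/1) = 6 servings → $1.80.
carrots only: max(36/7, 6/2) = 5.143 servings → $1.03.
avocado + banana with both targets exact would need a negative amount; discard.
avocado + carrots with both tight: 3.333 servings and 1.333 servings → $5.77.
banana + carrots with both tight: 1.304 servings and 2.348 servings → $0.86.
The minimum over all feasible corners is $0.86.

$0.86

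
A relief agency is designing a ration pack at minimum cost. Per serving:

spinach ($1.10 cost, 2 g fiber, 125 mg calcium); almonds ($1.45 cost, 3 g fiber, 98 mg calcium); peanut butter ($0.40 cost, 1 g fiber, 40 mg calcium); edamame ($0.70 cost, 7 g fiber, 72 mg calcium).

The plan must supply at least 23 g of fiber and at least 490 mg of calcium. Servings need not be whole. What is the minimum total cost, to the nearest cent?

$4.48

spinach only: max(23/2, 490/125) = 11.5 servings → $12.65.
almonds only: max(23/3, 490/98) = 7.667 servings → $11.12.
peanut butter only: max(23/1, 490/40) = 23 servings → $9.20.
edamame only: max(23/7, 490/72) = 6.806 servings → $4.76.
spinach + almonds: the both-tight solution has a negative serving — not a feasible corner.
spinach + peanut butter: the both-tight solution has a negative serving — not a feasible corner.
spinach + edamame with both tight: 2.427 servings and 2.592 servings → $4.48.
almonds + peanut butter: intersection lies outside the first quadrant.
almonds + edamame with both tight: 3.774 servings and 1.668 servings → $6.64.
peanut butter + edamame with both tight: 8.529 servings and 2.067 servings → $4.86.
The minimum over all feasible corners is $4.48.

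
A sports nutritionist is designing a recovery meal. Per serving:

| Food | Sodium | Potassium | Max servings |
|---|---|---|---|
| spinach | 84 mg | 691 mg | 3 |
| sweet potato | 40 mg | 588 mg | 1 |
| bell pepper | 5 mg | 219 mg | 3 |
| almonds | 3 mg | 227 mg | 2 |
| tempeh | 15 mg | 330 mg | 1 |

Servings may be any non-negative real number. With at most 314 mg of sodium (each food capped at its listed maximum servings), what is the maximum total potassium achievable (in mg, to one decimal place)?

Potassium per mg sodium: almonds 75.67, bell pepper 43.8, tempeh 22, sweet potato 14.7, spinach 8.226.
Take 2 servings of almonds: uses 6 mg sodium, +454.0 mg potassium (running total 454.0 mg).
Take 3 servings of bell pepper: uses 15 mg sodium, +657.0 mg potassium (running total 1111.0 mg).
Take 1 serving of tempeh: uses 15 mg sodium, +330.0 mg potassium (running total 1441.0 mg).
Take 1 serving of sweet potato: uses 40 mg sodium, +588.0 mg potassium (running total 2029.0 mg).
Take 2.833 servings of spinach: uses 238 mg sodium, +1957.8 mg potassium (running total 3986.8 mg).
Greedy by best ratio exhausts the sodium allowance optimally: 3986.8 mg.

3986.8 mg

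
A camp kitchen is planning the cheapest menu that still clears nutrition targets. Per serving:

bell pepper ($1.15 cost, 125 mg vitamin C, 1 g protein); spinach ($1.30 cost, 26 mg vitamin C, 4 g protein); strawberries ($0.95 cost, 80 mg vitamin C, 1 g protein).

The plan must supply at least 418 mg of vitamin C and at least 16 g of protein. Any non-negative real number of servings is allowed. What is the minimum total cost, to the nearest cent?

With two linear requirements the optimum uses one or two foods; enumerate the corners.
bell pepper only: max(418/125, 16/1) = 16 servings → $18.40.
spinach only: max(418/26, 16/4) = 16.08 servings → $20.90.
strawberries only: max(418/80, 16/1) = 16 servings → $15.20.
bell pepper + spinach with both tight: 2.65 servings and 3.338 servings → $7.39.
bell pepper + strawberries: intersection lies outside the first quadrant.
spinach + strawberries with both tight: 2.932 servings and 4.272 servings → $7.87.
So the least-cost plan costs $7.39.

$7.39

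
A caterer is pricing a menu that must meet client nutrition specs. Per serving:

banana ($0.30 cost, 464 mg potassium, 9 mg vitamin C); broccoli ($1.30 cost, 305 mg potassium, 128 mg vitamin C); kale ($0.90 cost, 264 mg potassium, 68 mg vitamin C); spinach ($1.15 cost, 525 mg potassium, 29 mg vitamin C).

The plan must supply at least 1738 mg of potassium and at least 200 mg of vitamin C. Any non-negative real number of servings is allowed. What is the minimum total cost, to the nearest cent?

$2.63

For a min-cost LP with two ≥-constraints, a basic feasible solution has at most two positive variables.
banana only: max(1738/464, 200/9) = 22.22 servings → $6.67.
broccoli only: max(1738/305, 200/128) = 5.698 servings → $7.41.
kale only: max(1738/264, 200/68) = 6.583 servings → $5.92.
spinach only: max(1738/525, 200/29) = 6.897 servings → $7.93.
banana + broccoli with both tight: 2.85 servings and 1.362 servings → $2.63.
banana + kale with both tight: 2.241 servings and 2.645 servings → $3.05.
banana + spinach with both targets exact would need a negative amount; discard.
broccoli + kale with both targets exact would need a negative amount; discard.
broccoli + spinach with both tight: 0.9356 servings and 2.767 servings → $4.40.
kale + spinach with both tight: 1.947 servings and 2.331 servings → $4.43.
The minimum over all feasible corners is $2.63.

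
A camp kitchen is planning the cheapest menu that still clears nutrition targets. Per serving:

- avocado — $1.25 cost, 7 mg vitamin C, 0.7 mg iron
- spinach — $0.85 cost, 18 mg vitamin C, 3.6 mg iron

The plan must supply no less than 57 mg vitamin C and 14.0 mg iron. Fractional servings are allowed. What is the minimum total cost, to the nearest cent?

For a min-cost LP with two ≥-constraints, a basic feasible solution has at most two positive variables.
avocado only: max(57/7, 14.0/0.7) = 20 servings → $25.00.
spinach only: max(57/18, 14.0/3.6) = 3.889 servings → $3.31.
avocado + spinach: intersection lies outside the first quadrant.
Cheapest feasible corner: $3.31.

$3.31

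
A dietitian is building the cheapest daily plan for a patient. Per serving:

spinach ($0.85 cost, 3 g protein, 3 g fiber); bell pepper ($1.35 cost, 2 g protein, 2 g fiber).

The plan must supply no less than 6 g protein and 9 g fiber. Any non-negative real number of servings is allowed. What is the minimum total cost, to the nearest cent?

$2.55

An LP optimum is at a vertex; with two nutrient constraints at most two foods are used. Check each candidate.
spinach only: max(6/3, 9/3) = 3 servings → $2.55.
bell pepper only: max(6/2, 9/2) = 4.5 servings → $6.08.
spinach + bell pepper (both tight): parallel constraints — no distinct corner.
Cheapest feasible corner: $2.55.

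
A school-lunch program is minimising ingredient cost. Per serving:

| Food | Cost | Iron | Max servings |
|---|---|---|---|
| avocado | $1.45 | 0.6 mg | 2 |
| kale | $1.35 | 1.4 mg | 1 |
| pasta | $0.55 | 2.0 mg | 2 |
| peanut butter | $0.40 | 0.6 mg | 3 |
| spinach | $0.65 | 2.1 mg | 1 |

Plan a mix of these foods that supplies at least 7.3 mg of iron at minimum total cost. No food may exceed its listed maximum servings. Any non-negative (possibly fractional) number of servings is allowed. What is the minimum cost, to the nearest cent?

$2.55

Cost per mg of iron: pasta $0.2750, spinach $0.3095, peanut butter $0.6667, kale $0.9643, avocado $2.4167.
Take 2 servings of pasta: +4.0 mg iron for $1.10 (total $1.10, still need 3.3 mg).
Take 1 serving of spinach: +2.1 mg iron for $0.65 (total $1.75, still need 1.2 mg).
Take 2 servings of peanut butter: +1.2 mg iron for $0.80 (total $2.55, still need 0.0 mg).
Filling from the cheapest source first is optimal under one linear minimum: $2.55.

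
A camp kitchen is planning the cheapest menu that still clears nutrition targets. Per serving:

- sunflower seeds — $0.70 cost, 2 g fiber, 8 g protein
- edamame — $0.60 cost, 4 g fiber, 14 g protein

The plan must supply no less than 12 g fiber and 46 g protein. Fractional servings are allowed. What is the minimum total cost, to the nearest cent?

$1.97

An LP optimum is at a vertex; with two nutrient constraints at most two foods are used. Check each candidate.
sunflower seeds only: max(12/2, 46/8) = 6 servings → $4.20.
edamame only: max(12/4, 46/14) = 3.286 servings → $1.97.
sunflower seeds + edamame with both tight: 4 servings and 1 serving → $3.40.
Cheapest feasible corner: $1.97.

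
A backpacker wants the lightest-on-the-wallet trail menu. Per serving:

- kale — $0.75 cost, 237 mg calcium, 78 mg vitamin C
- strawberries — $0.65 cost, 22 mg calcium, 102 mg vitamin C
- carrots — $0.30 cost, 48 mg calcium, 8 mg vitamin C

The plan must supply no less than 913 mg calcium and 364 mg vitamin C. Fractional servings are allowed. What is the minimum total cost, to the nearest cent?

A basic optimal solution has at most two foods positive. Try each food alone and each pair with both targets met exactly.
kale only: max(913/237, 364/78) = 4.667 servings → $3.50.
strawberries only: max(913/22, 364/102) = 41.5 servings → $26.98.
carrots only: max(913/48, 364/8) = 45.5 servings → $13.65.
kale + strawberries with both tight: 3.79 servings and 0.6703 servings → $3.28.
kale + carrots: intersection lies outside the first quadrant.
strawberries + carrots with both tight: 2.154 servings and 18.03 servings → $6.81.
So the least-cost plan costs $3.28.

$3.28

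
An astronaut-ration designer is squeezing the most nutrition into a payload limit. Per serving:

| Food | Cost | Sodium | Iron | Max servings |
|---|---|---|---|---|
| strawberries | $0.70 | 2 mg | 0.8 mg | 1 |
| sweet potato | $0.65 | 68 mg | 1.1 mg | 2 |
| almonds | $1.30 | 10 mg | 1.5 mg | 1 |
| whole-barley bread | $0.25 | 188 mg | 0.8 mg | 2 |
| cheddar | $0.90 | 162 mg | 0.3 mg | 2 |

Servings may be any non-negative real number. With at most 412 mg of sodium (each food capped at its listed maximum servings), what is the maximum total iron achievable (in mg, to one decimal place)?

5.6 mg

Iron per mg sodium: strawberries 0.4, almonds 0.15, sweet potato 0.01618, whole-barley bread 0.004255, cheddar 0.001852.
Take 1 serving of strawberries: uses 2 mg sodium, +0.8 mg iron (running total 0.8 mg).
Take 1 serving of almonds: uses 10 mg sodium, +1.5 mg iron (running total 2.3 mg).
Take 2 servings of sweet potato: uses 136 mg sodium, +2.2 mg iron (running total 4.5 mg).
Take 1.404 servings of whole-barley bread: uses 264 mg sodium, +1.1 mg iron (running total 5.6 mg).
Filling greedily by iron-per-mg sodium is optimal for one linear limit, giving 5.6 mg.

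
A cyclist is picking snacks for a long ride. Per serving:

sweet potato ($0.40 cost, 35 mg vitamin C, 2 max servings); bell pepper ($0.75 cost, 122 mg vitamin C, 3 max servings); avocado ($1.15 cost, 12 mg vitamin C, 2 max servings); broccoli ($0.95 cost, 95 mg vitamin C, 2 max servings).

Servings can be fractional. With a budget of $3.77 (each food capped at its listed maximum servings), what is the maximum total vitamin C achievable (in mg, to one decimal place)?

Vitamin C per dollar: bell pepper 162.7, broccoli 100, sweet potato 87.5, avocado 10.43.
Take 3 servings of bell pepper: spends $2.25, +366.0 mg vitamin C (running total 366.0 mg).
Take 1.6 servings of broccoli: spends $1.52, +152.0 mg vitamin C (running total 518.0 mg).
Greedy by best ratio exhausts the cost allowance optimally: 518.0 mg.

518.0 mg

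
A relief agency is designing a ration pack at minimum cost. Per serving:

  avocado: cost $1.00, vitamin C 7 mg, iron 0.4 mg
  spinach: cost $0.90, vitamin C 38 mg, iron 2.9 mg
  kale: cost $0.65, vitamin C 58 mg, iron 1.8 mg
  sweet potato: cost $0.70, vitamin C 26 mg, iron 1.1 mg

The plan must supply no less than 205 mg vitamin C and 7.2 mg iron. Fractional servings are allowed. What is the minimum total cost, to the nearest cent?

$2.53

Check every corner: each single food scaled to meet both minima, and each pair solved so both constraints bind.
avocado only: max(205/7, 7.2/0.4) = 29.29 servings → $29.29.
spinach only: max(205/38, 7.2/2.9) = 5.395 servings → $4.86.
kale only: max(205/58, 7.2/1.8) = 4 servings → $2.60.
sweet potato only: max(205/26, 7.2/1.1) = 7.885 servings → $5.52.
avocado + spinach: the both-tight solution has a negative serving — not a feasible corner.
avocado + kale with both tight: 4.585 servings and 2.981 servings → $6.52.
avocado + sweet potato: the both-tight solution has a negative serving — not a feasible corner.
spinach + kale with both tight: 0.487 servings and 3.215 servings → $2.53.
spinach + sweet potato with both targets exact would need a negative amount; discard.
kale + sweet potato with both tight: 2.253 servings and 2.859 servings → $3.47.
So the least-cost plan costs $2.53.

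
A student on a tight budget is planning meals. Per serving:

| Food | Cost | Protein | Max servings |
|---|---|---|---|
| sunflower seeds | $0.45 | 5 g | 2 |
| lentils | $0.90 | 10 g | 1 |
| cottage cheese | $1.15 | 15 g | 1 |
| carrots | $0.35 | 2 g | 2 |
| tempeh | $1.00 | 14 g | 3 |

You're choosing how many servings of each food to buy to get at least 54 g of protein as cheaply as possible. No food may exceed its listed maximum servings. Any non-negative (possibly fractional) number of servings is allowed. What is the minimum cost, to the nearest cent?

Cost per g of protein: tempeh $0.0714, cottage cheese $0.0767, sunflower seeds $0.0900, lentils $0.0900, carrots $0.1750.
Take 3 servings of tempeh: +42.0 g protein for $3.00 (total $3.00, still need 12.0 g).
Take 0.8 servings of cottage cheese: +12.0 g protein for $0.92 (total $3.92, still need 0.0 g).
Filling from the cheapest source first is optimal under one linear minimum: $3.92.

$3.92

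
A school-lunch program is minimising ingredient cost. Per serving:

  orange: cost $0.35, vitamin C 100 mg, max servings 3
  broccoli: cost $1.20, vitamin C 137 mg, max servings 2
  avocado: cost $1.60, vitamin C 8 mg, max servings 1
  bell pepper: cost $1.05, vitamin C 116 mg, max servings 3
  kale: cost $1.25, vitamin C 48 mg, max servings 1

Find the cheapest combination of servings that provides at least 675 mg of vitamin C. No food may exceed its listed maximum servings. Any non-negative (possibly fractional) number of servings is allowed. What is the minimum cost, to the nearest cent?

$4.36

Cost per mg of vitamin C: orange $0.0035, broccoli $0.0088, bell pepper $0.0091, kale $0.0260, avocado $0.2000.
Take 3 servings of orange: +300.0 mg vitamin C for $1.05 (total $1.05, still need 375.0 mg).
Take 2 servings of broccoli: +274.0 mg vitamin C for $2.40 (total $3.45, still need 101.0 mg).
Take 0.8707 servings of bell pepper: +101.0 mg vitamin C for $0.91 (total $4.36, still need 0.0 mg).
Greedy by cheapest-per-mg is optimal for a single linear constraint, so the minimum cost is $4.36.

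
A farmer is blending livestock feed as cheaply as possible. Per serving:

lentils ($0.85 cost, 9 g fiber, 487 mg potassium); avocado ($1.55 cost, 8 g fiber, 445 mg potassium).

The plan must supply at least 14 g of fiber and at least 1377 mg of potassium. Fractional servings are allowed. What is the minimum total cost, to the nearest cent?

$2.40

For a min-cost LP with two ≥-constraints, a basic feasible solution has at most two positive variables.
lentils only: max(14/9, 1377/487) = 2.828 servings → $2.40.
avocado only: max(14/8, 1377/445) = 3.094 servings → $4.80.
lentils + avocado with both targets exact would need a negative amount; discard.
So the least-cost plan costs $2.40.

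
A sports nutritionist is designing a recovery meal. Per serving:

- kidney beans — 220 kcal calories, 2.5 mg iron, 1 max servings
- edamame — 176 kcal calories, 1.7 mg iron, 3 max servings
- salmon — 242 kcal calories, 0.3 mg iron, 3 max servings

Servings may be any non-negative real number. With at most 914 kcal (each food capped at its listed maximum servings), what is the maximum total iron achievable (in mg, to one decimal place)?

Iron per kcal: kidney beans 0.01136, edamame 0.009659, salmon 0.00124.
Take 1 serving of kidney beans: uses 220 kcal, +2.5 mg iron (running total 2.5 mg).
Take 3 servings of edamame: uses 528 kcal, +5.1 mg iron (running total 7.6 mg).
Take 0.686 servings of salmon: uses 166 kcal, +0.2 mg iron (running total 7.8 mg).
Filling greedily by iron-per-kcal is optimal for one linear limit, giving 7.8 mg.

7.8 mg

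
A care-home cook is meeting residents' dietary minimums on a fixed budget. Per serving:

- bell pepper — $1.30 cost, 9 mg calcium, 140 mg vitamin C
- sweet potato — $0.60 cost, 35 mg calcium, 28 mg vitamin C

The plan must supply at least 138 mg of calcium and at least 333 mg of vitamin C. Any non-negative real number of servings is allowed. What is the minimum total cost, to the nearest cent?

$4.29

An LP optimum is at a vertex; with two nutrient constraints at most two foods are used. Check each candidate.
bell pepper only: max(138/9, 333/140) = 15.33 servings → $19.93.
sweet potato only: max(138/35, 333/28) = 11.89 servings → $7.14.
bell pepper + sweet potato with both tight: 1.676 servings and 3.512 servings → $4.29.
Cheapest feasible corner: $4.29.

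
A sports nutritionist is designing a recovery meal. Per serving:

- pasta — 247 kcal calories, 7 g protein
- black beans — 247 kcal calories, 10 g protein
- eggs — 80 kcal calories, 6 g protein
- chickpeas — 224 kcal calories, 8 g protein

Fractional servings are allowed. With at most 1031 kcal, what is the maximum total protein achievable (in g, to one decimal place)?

77.3 g

Protein per kcal: eggs 0.075, black beans 0.04049, chickpeas 0.03571, pasta 0.02834.
With no serving limits, spend the whole calories allowance on eggs: 1031 kcal / 80 kcal × 6 g = 77.3 g.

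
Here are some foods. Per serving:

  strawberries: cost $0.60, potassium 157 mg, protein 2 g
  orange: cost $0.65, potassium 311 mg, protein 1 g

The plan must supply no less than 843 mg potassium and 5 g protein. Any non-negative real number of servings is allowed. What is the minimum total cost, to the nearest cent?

Check every corner: each single food scaled to meet both minima, and each pair solved so both constraints bind.
strawberries only: max(843/157, 5/2) = 5.369 servings → $3.22.
orange only: max(843/311, 5/1) = 5 servings → $3.25.
strawberries + orange with both tight: 1.531 servings and 1.938 servings → $2.18.
The minimum over all feasible corners is $2.18.

$2.18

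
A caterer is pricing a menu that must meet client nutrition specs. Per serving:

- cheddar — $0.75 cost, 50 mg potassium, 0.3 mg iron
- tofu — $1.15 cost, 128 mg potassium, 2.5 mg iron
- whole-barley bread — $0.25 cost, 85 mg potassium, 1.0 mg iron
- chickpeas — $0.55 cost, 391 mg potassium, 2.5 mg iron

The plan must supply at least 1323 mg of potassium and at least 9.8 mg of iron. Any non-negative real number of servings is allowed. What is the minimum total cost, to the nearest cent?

$2.16

For a min-cost LP with two ≥-constraints, a basic feasible solution has at most two positive variables.
cheddar only: max(1323/50, 9.8/0.3) = 32.67 servings → $24.50.
tofu only: max(1323/128, 9.8/2.5) = 10.34 servings → $11.89.
whole-barley bread only: max(1323/85, 9.8/1.0) = 15.56 servings → $3.89.
chickpeas only: max(1323/391, 9.8/2.5) = 3.92 servings → $2.16.
cheddar + tofu with both tight: 23.71 servings and 1.075 servings → $19.02.
cheddar + whole-barley bread with both tight: 20 servings and 3.8 servings → $15.95.
cheddar + chickpeas: intersection lies outside the first quadrant.
tofu + whole-barley bread with both targets exact would need a negative amount; discard.
tofu + chickpeas with both tight: 0.7974 servings and 3.123 servings → $2.63.
whole-barley bread + chickpeas with both tight: 2.937 servings and 2.745 servings → $2.24.
Cheapest feasible corner: $2.16.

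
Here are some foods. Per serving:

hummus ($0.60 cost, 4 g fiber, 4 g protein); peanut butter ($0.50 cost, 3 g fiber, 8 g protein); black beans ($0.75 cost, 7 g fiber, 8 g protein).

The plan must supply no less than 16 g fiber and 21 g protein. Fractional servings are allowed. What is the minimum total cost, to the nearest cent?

Compare the cost at each extreme point of the feasible region.
hummus only: max(16/4, 21/4) = 5.25 servings → $3.15.
peanut butter only: max(16/3, 21/8) = 5.333 servings → $2.67.
black beans only: max(16/7, 21/8) = 2.625 servings → $1.97.
hummus + peanut butter with both tight: 3.25 servings and 1 serving → $2.45.
hummus + black beans with both targets exact would need a negative amount; discard.
peanut butter + black beans with both tight: 0.5938 servings and 2.031 servings → $1.82.
The minimum over all feasible corners is $1.82.

$1.82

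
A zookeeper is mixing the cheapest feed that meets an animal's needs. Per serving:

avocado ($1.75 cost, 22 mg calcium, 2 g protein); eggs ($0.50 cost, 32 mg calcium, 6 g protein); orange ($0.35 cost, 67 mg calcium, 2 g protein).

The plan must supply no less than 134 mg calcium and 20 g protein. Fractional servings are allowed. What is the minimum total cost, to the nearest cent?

$1.76

A basic optimal solution has at most two foods positive. Try each food alone and each pair with both targets met exactly.
avocado only: max(134/22, 20/2) = 10 servings → $17.50.
eggs only: max(134/32, 20/6) = 4.188 servings → $2.09.
orange only: max(134/67, 20/2) = 10 servings → $3.50.
avocado + eggs with both tight: 2.412 servings and 2.529 servings → $5.49.
avocado + orange with both targets exact would need a negative amount; discard.
eggs + orange with both tight: 3.172 servings and 0.4852 servings → $1.76.
Cheapest feasible corner: $1.76.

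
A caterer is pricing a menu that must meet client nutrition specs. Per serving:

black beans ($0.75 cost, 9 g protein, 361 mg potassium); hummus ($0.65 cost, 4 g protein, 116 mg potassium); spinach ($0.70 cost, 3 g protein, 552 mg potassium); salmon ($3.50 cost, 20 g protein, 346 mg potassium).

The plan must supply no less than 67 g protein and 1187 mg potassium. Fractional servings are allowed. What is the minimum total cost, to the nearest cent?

$5.58

Two binding constraints pin down two serving amounts, so the optimal mix uses at most two foods. The candidates are each food alone (scaled to the tighter of protein/potassium) and each pair with both constraints tight.
black beans only: max(67/9, 1187/361) = 7.444 servings → $5.58.
hummus only: max(67/4, 1187/116) = 16.75 servings → $10.89.
spinach only: max(67/3, 1187/552) = 22.33 servings → $15.63.
salmon only: max(67/20, 1187/346) = 3.431 servings → $12.01.
black beans + hummus with both targets exact would need a negative amount; discard.
black beans + spinach: the both-tight solution has a negative serving — not a feasible corner.
black beans + salmon with both tight: 0.1359 servings and 3.289 servings → $11.61.
hummus + spinach: intersection lies outside the first quadrant.
hummus + salmon with both tight: 0.5962 servings and 3.231 servings → $11.70.
spinach + salmon with both tight: 0.05579 servings and 3.342 servings → $11.73.
The minimum over all feasible corners is $5.58.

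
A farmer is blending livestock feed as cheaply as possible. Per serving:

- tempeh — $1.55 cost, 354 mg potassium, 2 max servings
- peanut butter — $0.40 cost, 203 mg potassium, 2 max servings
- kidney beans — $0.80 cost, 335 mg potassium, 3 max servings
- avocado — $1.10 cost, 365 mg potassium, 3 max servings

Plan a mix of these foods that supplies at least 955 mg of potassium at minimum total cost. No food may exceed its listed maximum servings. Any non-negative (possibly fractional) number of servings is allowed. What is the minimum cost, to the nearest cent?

Cost per mg of potassium: peanut butter $0.0020, kidney beans $0.0024, avocado $0.0030, tempeh $0.0044.
Take 2 servings of peanut butter: +406.0 mg potassium for $0.80 (total $0.80, still need 549.0 mg).
Take 1.639 servings of kidney beans: +549.0 mg potassium for $1.31 (total $2.11, still need 0.0 mg).
Greedy by cheapest-per-mg is optimal for a single linear constraint, so the minimum cost is $2.11.

$2.11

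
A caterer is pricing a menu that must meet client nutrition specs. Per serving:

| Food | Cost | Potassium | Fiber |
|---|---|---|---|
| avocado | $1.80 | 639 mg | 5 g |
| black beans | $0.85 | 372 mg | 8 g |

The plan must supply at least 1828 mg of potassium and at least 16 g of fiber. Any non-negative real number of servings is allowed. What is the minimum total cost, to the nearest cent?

At the optimum either one food covers both requirements or two foods hit both targets exactly; no other combination can be cheaper.
avocado only: max(1828/639, 16/5) = 3.2 servings → $5.76.
black beans only: max(1828/372, 16/8) = 4.914 servings → $4.18.
avocado + black beans with both tight: 2.667 servings and 0.3333 servings → $5.08.
Cheapest feasible corner: $4.18.

$4.18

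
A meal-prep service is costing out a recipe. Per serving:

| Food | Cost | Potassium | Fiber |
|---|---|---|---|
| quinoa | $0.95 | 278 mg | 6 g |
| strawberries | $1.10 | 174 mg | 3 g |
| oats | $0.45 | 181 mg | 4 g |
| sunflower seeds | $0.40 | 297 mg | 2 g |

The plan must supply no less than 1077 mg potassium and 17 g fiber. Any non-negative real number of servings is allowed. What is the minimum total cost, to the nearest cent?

A basic optimal solution has at most two foods positive. Try each food alone and each pair with both targets met exactly.
quinoa only: max(1077/278, 17/6) = 3.874 servings → $3.68.
strawberries only: max(1077/174, 17/3) = 6.19 servings → $6.81.
oats only: max(1077/181, 17/4) = 5.95 servings → $2.68.
sunflower seeds only: max(1077/297, 17/2) = 8.5 servings → $3.40.
quinoa + strawberries with both targets exact would need a negative amount; discard.
quinoa + oats: the both-tight solution has a negative serving — not a feasible corner.
quinoa + sunflower seeds with both tight: 2.361 servings and 1.416 servings → $2.81.
strawberries + oats: intersection lies outside the first quadrant.
strawberries + sunflower seeds with both tight: 5.331 servings and 0.5028 servings → $6.07.
oats + sunflower seeds with both tight: 3.505 servings and 1.49 servings → $2.17.
Cheapest feasible corner: $2.17.

$2.17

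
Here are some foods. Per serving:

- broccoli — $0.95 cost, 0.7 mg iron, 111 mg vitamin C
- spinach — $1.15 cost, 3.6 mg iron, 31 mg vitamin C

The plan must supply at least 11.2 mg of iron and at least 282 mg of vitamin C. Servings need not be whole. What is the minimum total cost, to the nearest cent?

Compare the cost at each extreme point of the feasible region.
broccoli only: max(11.2/0.7, 282/111) = 16 servings → $15.20.
spinach only: max(11.2/3.6, 282/31) = 9.097 servings → $10.46.
broccoli + spinach with both tight: 1.768 servings and 2.767 servings → $4.86.
So the least-cost plan costs $4.86.

$4.86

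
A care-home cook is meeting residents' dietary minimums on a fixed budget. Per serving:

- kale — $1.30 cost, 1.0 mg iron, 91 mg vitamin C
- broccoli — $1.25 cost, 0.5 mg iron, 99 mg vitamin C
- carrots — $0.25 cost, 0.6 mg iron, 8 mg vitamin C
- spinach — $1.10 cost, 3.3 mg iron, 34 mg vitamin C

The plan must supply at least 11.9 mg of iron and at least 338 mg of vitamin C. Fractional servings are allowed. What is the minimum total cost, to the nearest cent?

$6.45

kale only: max(11.9/1.0, 338/91) = 11.9 servings → $15.47.
broccoli only: max(11.9/0.5, 338/99) = 23.8 servings → $29.75.
carrots only: max(11.9/0.6, 338/8) = 42.25 servings → $10.56.
spinach only: max(11.9/3.3, 338/34) = 9.941 servings → $10.94.
kale + broccoli: the both-tight solution has a negative serving — not a feasible corner.
kale + carrots with both tight: 2.309 servings and 15.98 servings → $7.00.
kale + spinach with both tight: 2.669 servings and 2.797 servings → $6.55.
broccoli + carrots with both tight: 1.942 servings and 18.21 servings → $6.98.
broccoli + spinach with both tight: 2.295 servings and 3.258 servings → $6.45.
carrots + spinach: intersection lies outside the first quadrant.
Cheapest feasible corner: $6.45.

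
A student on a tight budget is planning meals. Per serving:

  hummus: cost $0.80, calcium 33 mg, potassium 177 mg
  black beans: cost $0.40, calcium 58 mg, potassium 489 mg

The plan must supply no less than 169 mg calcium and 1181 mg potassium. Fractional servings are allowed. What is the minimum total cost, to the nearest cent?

$1.17

An LP optimum is at a vertex; with two nutrient constraints at most two foods are used. Check each candidate.
hummus only: max(169/33, 1181/177) = 6.672 servings → $5.34.
black beans only: max(169/58, 1181/489) = 2.914 servings → $1.17.
hummus + black beans with both tight: 2.409 servings and 1.543 servings → $2.54.
So the least-cost plan costs $1.17.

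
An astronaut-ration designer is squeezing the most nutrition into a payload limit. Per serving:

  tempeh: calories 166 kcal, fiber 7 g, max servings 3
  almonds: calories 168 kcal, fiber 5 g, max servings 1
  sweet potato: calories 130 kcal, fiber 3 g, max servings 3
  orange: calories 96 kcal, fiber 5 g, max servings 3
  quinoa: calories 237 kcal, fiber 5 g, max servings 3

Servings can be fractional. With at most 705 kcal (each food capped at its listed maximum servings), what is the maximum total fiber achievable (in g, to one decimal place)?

32.6 g

Fiber per kcal: orange 0.05208, tempeh 0.04217, almonds 0.02976, sweet potato 0.02308, quinoa 0.0211.
Take 3 servings of orange: uses 288 kcal, +15.0 g fiber (running total 15.0 g).
Take 2.512 servings of tempeh: uses 417 kcal, +17.6 g fiber (running total 32.6 g).
Filling greedily by fiber-per-kcal is optimal for one linear limit, giving 32.6 g.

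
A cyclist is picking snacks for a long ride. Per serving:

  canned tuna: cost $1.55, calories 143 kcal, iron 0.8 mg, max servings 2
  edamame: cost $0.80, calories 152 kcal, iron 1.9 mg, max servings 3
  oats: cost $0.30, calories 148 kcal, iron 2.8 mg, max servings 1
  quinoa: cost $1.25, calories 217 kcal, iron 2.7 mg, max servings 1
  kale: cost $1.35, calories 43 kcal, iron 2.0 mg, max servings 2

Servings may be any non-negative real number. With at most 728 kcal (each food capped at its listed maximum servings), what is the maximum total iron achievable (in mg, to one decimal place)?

Iron per kcal: kale 0.04651, oats 0.01892, edamame 0.0125, quinoa 0.01244, canned tuna 0.005594.
Take 2 servings of kale: uses 86 kcal, +4.0 mg iron (running total 4.0 mg).
Take 1 serving of oats: uses 148 kcal, +2.8 mg iron (running total 6.8 mg).
Take 3 servings of edamame: uses 456 kcal, +5.7 mg iron (running total 12.5 mg).
Take 0.1751 servings of quinoa: uses 38 kcal, +0.5 mg iron (running total 13.0 mg).
Greedy by best ratio exhausts the calories allowance optimally: 13.0 mg.

13.0 mg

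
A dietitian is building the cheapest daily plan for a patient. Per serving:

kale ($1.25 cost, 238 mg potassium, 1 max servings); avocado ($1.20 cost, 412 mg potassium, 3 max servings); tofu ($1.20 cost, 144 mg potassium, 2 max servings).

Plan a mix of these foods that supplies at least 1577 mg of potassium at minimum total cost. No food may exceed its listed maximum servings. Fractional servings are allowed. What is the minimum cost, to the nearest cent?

Cost per mg of potassium: avocado $0.0029, kale $0.0053, tofu $0.0083.
Take 3 servings of avocado: +1236.0 mg potassium for $3.60 (total $3.60, still need 341.0 mg).
Take 1 serving of kale: +238.0 mg potassium for $1.25 (total $4.85, still need 103.0 mg).
Take 0.7153 servings of tofu: +103.0 mg potassium for $0.86 (total $5.71, still need 0.0 mg).
Greedy by cheapest-per-mg is optimal for a single linear constraint, so the minimum cost is $5.71.

$5.71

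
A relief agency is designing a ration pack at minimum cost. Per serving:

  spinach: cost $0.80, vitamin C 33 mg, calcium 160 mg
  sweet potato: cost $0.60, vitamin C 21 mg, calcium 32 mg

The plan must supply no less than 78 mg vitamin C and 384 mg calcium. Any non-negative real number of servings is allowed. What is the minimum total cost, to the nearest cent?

spinach only: max(78/33, 384/160) = 2.4 servings → $1.92.
sweet potato only: max(78/21, 384/32) = 12 servings → $7.20.
spinach + sweet potato: intersection lies outside the first quadrant.
The minimum over all feasible corners is $1.92.

$1.92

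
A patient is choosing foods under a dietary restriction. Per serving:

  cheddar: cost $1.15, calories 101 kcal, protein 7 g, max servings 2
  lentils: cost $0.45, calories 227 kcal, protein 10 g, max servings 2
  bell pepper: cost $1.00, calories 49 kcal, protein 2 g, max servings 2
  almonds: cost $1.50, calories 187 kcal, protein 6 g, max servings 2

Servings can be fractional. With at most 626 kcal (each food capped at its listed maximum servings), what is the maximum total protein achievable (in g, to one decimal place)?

Protein per kcal: cheddar 0.06931, lentils 0.04405, bell pepper 0.04082, almonds 0.03209.
Take 2 servings of cheddar: uses 202 kcal, +14.0 g protein (running total 14.0 g).
Take 1.868 servings of lentils: uses 424 kcal, +18.7 g protein (running total 32.7 g).
Greedy by best ratio exhausts the calories allowance optimally: 32.7 g.

32.7 g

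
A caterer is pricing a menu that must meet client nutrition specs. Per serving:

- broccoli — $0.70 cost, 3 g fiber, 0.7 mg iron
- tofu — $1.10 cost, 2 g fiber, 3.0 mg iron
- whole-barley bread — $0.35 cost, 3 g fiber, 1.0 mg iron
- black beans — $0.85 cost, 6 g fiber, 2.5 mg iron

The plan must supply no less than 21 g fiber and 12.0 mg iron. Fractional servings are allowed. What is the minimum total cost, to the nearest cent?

$4.08

Compare the cost at each extreme point of the feasible region.
broccoli only: max(21/3, 12.0/0.7) = 17.14 servings → $12.00.
tofu only: max(21/2, 12.0/3.0) = 10.5 servings → $11.55.
whole-barley bread only: max(21/3, 12.0/1.0) = 12 servings → $4.20.
black beans only: max(21/6, 12.0/2.5) = 4.8 servings → $4.08.
broccoli + tofu with both tight: 5.132 servings and 2.803 servings → $6.67.
broccoli + whole-barley bread: the both-tight solution has a negative serving — not a feasible corner.
broccoli + black beans with both targets exact would need a negative amount; discard.
tofu + whole-barley bread with both tight: 2.143 servings and 5.571 servings → $4.31.
tofu + black beans with both tight: 1.5 servings and 3 servings → $4.20.
whole-barley bread + black beans: the both-tight solution has a negative serving — not a feasible corner.
The minimum over all feasible corners is $4.08.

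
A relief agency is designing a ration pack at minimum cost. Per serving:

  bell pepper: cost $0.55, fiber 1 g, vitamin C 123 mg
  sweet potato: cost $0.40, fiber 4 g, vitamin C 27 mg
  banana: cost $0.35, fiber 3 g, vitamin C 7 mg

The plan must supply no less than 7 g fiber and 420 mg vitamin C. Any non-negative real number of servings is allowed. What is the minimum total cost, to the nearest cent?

At the optimum either one food covers both requirements or two foods hit both targets exactly; no other combination can be cheaper.
bell pepper only: max(7/1, 420/123) = 7 servings → $3.85.
sweet potato only: max(7/4, 420/27) = 15.56 servings → $6.22.
banana only: max(7/3, 420/7) = 60 servings → $21.00.
bell pepper + sweet potato with both tight: 3.206 servings and 0.9484 servings → $2.14.
bell pepper + banana with both tight: 3.345 servings and 1.218 servings → $2.27.
sweet potato + banana: intersection lies outside the first quadrant.
The minimum over all feasible corners is $2.14.

$2.14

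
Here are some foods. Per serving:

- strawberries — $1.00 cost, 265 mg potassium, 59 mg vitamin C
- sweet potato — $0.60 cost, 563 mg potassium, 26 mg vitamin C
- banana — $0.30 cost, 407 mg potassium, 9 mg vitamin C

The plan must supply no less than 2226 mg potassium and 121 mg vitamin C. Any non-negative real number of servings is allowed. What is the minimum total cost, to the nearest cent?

$2.65

At the optimum either one food covers both requirements or two foods hit both targets exactly; no other combination can be cheaper.
strawberries only: max(2226/265, 121/59) = 8.4 servings → $8.40.
sweet potato only: max(2226/563, 121/26) = 4.654 servings → $2.79.
banana only: max(2226/407, 121/9) = 13.44 servings → $4.03.
strawberries + sweet potato with both tight: 0.3892 servings and 3.771 servings → $2.65.
strawberries + banana with both tight: 1.351 servings and 4.59 servings → $2.73.
sweet potato + banana: intersection lies outside the first quadrant.
The minimum over all feasible corners is $2.65.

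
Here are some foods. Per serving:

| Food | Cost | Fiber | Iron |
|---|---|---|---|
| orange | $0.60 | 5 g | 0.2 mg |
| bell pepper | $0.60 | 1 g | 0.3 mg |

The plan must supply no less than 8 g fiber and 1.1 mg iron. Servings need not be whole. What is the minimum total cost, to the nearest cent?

$2.40

Two binding constraints pin down two serving amounts, so the optimal mix uses at most two foods. The candidates are each food alone (scaled to the tighter of fiber/iron) and each pair with both constraints tight.
orange only: max(8/5, 1.1/0.2) = 5.5 servings → $3.30.
bell pepper only: max(8/1, 1.1/0.3) = 8 servings → $4.80.
orange + bell pepper with both tight: 1 serving and 3 servings → $2.40.
So the least-cost plan costs $2.40.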